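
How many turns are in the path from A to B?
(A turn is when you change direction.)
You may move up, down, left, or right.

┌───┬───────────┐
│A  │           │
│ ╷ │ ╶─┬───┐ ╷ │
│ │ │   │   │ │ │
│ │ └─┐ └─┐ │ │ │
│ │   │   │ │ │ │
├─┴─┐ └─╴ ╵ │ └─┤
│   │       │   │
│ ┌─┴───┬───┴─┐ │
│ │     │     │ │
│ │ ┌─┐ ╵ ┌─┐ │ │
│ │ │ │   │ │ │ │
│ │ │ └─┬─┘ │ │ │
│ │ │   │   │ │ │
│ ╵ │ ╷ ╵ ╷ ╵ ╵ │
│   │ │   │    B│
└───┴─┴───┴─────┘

Directions: right, down, down, right, down, right, right, up, left, up, left, up, right, right, right, right, down, down, down, right, down, down, down, down
Number of turns: 13

Solution:

┌───┬───────────┐
│A ↓│↱ → → → ↓  │
│ ╷ │ ╶─┬───┐ ╷ │
│ │↓│↑ ↰│   │↓│ │
│ │ └─┐ └─┐ │ │ │
│ │↳ ↓│↑ ↰│ │↓│ │
├─┴─┐ └─╴ ╵ │ └─┤
│   │↳ → ↑  │↳ ↓│
│ ┌─┴───┬───┴─┐ │
│ │     │     │↓│
│ │ ┌─┐ ╵ ┌─┐ │ │
│ │ │ │   │ │ │↓│
│ │ │ └─┬─┘ │ │ │
│ │ │   │   │ │↓│
│ ╵ │ ╷ ╵ ╷ ╵ ╵ │
│   │ │   │    B│
└───┴─┴───┴─────┘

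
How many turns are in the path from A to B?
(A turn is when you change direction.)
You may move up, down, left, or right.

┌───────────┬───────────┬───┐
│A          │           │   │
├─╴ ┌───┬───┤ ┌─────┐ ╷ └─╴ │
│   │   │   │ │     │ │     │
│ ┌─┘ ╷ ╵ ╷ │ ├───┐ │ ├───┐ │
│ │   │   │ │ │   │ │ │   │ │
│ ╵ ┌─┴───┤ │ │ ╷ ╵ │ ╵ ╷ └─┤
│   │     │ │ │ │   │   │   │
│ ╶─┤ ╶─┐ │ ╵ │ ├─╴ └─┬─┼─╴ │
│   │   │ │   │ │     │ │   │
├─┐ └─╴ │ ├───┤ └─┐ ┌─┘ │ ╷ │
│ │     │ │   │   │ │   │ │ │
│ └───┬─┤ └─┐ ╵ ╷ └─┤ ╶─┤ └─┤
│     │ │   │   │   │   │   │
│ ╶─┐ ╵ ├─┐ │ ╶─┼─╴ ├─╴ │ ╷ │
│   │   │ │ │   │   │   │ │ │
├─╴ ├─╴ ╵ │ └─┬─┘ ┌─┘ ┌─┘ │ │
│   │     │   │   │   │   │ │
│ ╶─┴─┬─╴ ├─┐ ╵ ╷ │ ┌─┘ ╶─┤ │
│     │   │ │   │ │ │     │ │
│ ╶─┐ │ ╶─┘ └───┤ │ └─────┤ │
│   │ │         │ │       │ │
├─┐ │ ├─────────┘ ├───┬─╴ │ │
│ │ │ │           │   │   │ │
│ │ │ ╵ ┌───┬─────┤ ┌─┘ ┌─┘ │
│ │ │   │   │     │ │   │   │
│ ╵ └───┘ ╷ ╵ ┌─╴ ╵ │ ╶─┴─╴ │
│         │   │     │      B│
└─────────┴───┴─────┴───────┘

Directions: right, down, left, down, down, right, up, right, up, right, down, right, up, right, down, down, down, right, up, up, up, up, right, right, right, right, down, down, down, right, up, right, down, right, down, left, down, down, right, down, down, down, down, down, down, down
Number of turns: 27

Solution:

┌───────────┬───────────┬───┐
│A ↓        │↱ → → → ↓  │   │
├─╴ ┌───┬───┤ ┌─────┐ ╷ └─╴ │
│↓ ↲│↱ ↓│↱ ↓│↑│     │↓│     │
│ ┌─┘ ╷ ╵ ╷ │ ├───┐ │ ├───┐ │
│↓│↱ ↑│↳ ↑│↓│↑│   │ │↓│↱ ↓│ │
│ ╵ ┌─┴───┤ │ │ ╷ ╵ │ ╵ ╷ └─┤
│↳ ↑│     │↓│↑│ │   │↳ ↑│↳ ↓│
│ ╶─┤ ╶─┐ │ ╵ │ ├─╴ └─┬─┼─╴ │
│   │   │ │↳ ↑│ │     │ │↓ ↲│
├─┐ └─╴ │ ├───┤ └─┐ ┌─┘ │ ╷ │
│ │     │ │   │   │ │   │↓│ │
│ └───┬─┤ └─┐ ╵ ╷ └─┤ ╶─┤ └─┤
│     │ │   │   │   │   │↳ ↓│
│ ╶─┐ ╵ ├─┐ │ ╶─┼─╴ ├─╴ │ ╷ │
│   │   │ │ │   │   │   │ │↓│
├─╴ ├─╴ ╵ │ └─┬─┘ ┌─┘ ┌─┘ │ │
│   │     │   │   │   │   │↓│
│ ╶─┴─┬─╴ ├─┐ ╵ ╷ │ ┌─┘ ╶─┤ │
│     │   │ │   │ │ │     │↓│
│ ╶─┐ │ ╶─┘ └───┤ │ └─────┤ │
│   │ │         │ │       │↓│
├─┐ │ ├─────────┘ ├───┬─╴ │ │
│ │ │ │           │   │   │↓│
│ │ │ ╵ ┌───┬─────┤ ┌─┘ ┌─┘ │
│ │ │   │   │     │ │   │  ↓│
│ ╵ └───┘ ╷ ╵ ┌─╴ ╵ │ ╶─┴─╴ │
│         │   │     │      B│
└─────────┴───┴─────┴───────┘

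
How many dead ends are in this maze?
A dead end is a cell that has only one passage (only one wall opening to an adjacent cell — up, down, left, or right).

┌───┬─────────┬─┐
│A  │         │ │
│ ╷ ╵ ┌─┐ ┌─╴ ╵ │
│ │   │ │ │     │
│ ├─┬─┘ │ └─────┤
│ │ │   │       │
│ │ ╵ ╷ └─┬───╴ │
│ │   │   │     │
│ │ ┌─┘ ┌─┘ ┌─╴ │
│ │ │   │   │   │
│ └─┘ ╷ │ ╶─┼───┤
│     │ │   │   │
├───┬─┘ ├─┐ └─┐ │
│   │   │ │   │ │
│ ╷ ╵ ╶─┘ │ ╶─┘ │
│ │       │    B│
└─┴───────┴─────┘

Checking each cell for number of passages:

Dead ends found at positions:
  (0, 7)
  (1, 3)
  (1, 5)
  (2, 1)
  (3, 4)
  (4, 1)
  (4, 6)
  (5, 6)
  (6, 4)
  (6, 6)
  (7, 0)
Total dead ends: 11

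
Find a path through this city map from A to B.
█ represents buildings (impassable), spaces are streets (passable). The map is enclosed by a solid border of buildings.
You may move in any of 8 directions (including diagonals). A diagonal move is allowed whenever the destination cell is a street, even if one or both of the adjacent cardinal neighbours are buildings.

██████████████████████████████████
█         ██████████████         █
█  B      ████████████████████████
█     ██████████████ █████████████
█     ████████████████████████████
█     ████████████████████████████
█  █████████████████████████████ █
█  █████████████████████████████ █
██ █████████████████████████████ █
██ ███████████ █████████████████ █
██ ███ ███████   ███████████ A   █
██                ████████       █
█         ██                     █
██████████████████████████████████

Finding the shortest path from A to B:
Movement: 8-directional
Path length: 35 steps
Directions: left → down-left → left → down-left → left → left → left → left → left → left → left → left → left → left → left → left → left → up-left → left → left → left → left → left → left → left → left → up-left → up → up → up → up → up → up → up → up-right

Solution:

██████████████████████████████████
█         ██████████████         █
█  B      ████████████████████████
█ ↗   ██████████████ █████████████
█ ↑   ████████████████████████████
█ ↑   ████████████████████████████
█ ↑█████████████████████████████ █
█ ↑█████████████████████████████ █
██↑█████████████████████████████ █
██↑███████████ █████████████████ █
██↑███ ███████   ███████████↙A   █
██ ↖←←←←←←←←      ████████↙←     █
█         ██↖←←←←←←←←←←←←←       █
██████████████████████████████████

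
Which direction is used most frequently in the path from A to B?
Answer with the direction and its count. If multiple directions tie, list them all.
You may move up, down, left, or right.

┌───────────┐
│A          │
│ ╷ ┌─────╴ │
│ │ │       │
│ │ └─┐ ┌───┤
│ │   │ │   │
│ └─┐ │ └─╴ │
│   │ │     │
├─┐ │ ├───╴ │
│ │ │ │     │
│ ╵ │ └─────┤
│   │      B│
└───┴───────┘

Directions: right, down, down, right, down, down, down, right, right, right
Counts: {'right': 5, 'down': 5}
Most common: down and right (tied at 5 times each)

Solution:

┌───────────┐
│A ↓        │
│ ╷ ┌─────╴ │
│ │↓│       │
│ │ └─┐ ┌───┤
│ │↳ ↓│ │   │
│ └─┐ │ └─╴ │
│   │↓│     │
├─┐ │ ├───╴ │
│ │ │↓│     │
│ ╵ │ └─────┤
│   │↳ → → B│
└───┴───────┘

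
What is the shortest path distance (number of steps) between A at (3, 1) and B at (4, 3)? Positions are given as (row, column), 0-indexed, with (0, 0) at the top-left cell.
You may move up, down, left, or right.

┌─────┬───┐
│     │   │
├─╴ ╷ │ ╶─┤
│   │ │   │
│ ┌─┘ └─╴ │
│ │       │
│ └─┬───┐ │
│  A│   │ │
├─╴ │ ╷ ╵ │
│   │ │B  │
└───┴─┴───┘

Finding path from (3, 1) to (4, 3):
Path: (3,1) → (3,0) → (2,0) → (1,0) → (1,1) → (0,1) → (0,2) → (1,2) → (2,2) → (2,3) → (2,4) → (3,4) → (4,4) → (4,3)
Distance: 13 steps

Solution:

┌─────┬───┐
│  ↱ ↓│   │
├─╴ ╷ │ ╶─┤
│↱ ↑│↓│   │
│ ┌─┘ └─╴ │
│↑│  ↳ → ↓│
│ └─┬───┐ │
│↑ A│   │↓│
├─╴ │ ╷ ╵ │
│   │ │B ↲│
└───┴─┴───┘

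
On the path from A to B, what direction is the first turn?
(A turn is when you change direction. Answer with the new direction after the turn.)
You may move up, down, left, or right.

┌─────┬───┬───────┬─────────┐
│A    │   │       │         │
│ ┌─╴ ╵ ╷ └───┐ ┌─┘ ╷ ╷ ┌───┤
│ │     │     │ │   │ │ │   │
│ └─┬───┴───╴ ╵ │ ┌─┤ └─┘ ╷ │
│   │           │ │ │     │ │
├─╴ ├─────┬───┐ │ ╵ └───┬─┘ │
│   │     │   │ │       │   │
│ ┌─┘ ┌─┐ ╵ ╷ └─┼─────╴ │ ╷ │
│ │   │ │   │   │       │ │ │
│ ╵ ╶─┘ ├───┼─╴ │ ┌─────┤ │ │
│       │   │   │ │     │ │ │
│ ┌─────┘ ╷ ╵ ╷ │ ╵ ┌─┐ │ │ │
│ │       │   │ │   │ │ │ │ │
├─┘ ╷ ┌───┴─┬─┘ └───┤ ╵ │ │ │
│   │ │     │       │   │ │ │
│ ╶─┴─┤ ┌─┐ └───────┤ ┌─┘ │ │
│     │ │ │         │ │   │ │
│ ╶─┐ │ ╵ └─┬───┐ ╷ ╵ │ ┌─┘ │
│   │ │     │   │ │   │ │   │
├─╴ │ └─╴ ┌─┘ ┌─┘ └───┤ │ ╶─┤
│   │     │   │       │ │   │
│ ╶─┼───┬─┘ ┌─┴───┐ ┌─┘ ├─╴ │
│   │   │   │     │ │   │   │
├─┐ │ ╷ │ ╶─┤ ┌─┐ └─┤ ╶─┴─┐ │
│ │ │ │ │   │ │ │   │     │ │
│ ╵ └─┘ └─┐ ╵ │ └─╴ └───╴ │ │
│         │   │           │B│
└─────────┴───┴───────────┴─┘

Directions: down, down, right, down, left, down, down, right, up, right, up, right, right, down, right, up, right, down, right, down, left, down, left, up, left, down, left, left, left, down, left, down, right, right, down, down, right, right, up, left, up, up, right, right, down, right, right, right, right, down, right, up, up, right, up, up, left, left, down, left, up, up, right, right, right, up, left, left, left, up, up, right, up, right, down, down, right, right, up, right, down, down, down, down, down, down, down, down, left, down, right, down, down, down
First turn direction: right

Solution:

┌─────┬───┬───────┬─────────┐
│A    │   │       │↱ ↓      │
│ ┌─╴ ╵ ╷ └───┐ ┌─┘ ╷ ╷ ┌───┤
│↓│     │     │ │↱ ↑│↓│ │↱ ↓│
│ └─┬───┴───╴ ╵ │ ┌─┤ └─┘ ╷ │
│↳ ↓│           │↑│ │↳ → ↑│↓│
├─╴ ├─────┬───┐ │ ╵ └───┬─┘ │
│↓ ↲│↱ → ↓│↱ ↓│ │↑ ← ← ↰│  ↓│
│ ┌─┘ ┌─┐ ╵ ╷ └─┼─────╴ │ ╷ │
│↓│↱ ↑│ │↳ ↑│↳ ↓│↱ → → ↑│ │↓│
│ ╵ ╶─┘ ├───┼─╴ │ ┌─────┤ │ │
│↳ ↑    │↓ ↰│↓ ↲│↑│↓ ← ↰│ │↓│
│ ┌─────┘ ╷ ╵ ╷ │ ╵ ┌─┐ │ │ │
│ │↓ ← ← ↲│↑ ↲│ │↑ ↲│ │↑│ │↓│
├─┘ ╷ ┌───┴─┬─┘ └───┤ ╵ │ │ │
│↓ ↲│ │↱ → ↓│       │↱ ↑│ │↓│
│ ╶─┴─┤ ┌─┐ └───────┤ ┌─┘ │ │
│↳ → ↓│↑│ │↳ → → → ↓│↑│   │↓│
│ ╶─┐ │ ╵ └─┬───┐ ╷ ╵ │ ┌─┘ │
│   │↓│↑ ↰  │   │ │↳ ↑│ │↓ ↲│
├─╴ │ └─╴ ┌─┘ ┌─┘ └───┤ │ ╶─┤
│   │↳ → ↑│   │       │ │↳ ↓│
│ ╶─┼───┬─┘ ┌─┴───┐ ┌─┘ ├─╴ │
│   │   │   │     │ │   │  ↓│
├─┐ │ ╷ │ ╶─┤ ┌─┐ └─┤ ╶─┴─┐ │
│ │ │ │ │   │ │ │   │     │↓│
│ ╵ └─┘ └─┐ ╵ │ └─╴ └───╴ │ │
│         │   │           │B│
└─────────┴───┴───────────┴─┘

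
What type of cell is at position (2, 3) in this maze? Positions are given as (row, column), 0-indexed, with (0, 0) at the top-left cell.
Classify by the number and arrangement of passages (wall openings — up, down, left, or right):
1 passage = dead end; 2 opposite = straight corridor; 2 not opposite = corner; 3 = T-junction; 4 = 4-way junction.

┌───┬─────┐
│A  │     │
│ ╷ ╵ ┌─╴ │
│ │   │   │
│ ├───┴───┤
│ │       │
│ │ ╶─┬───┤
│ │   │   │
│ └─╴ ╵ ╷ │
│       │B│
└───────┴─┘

Checking cell at (2, 3):
Number of passages: 2
Cell type: straight corridor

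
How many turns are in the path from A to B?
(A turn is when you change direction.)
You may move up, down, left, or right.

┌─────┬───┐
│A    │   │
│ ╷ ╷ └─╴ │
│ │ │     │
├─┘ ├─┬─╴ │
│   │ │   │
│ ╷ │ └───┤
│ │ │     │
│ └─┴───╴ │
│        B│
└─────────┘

Directions: right, down, down, left, down, down, right, right, right, right
Number of turns: 4

Solution:

┌─────┬───┐
│A ↓  │   │
│ ╷ ╷ └─╴ │
│ │↓│     │
├─┘ ├─┬─╴ │
│↓ ↲│ │   │
│ ╷ │ └───┤
│↓│ │     │
│ └─┴───╴ │
│↳ → → → B│
└─────────┘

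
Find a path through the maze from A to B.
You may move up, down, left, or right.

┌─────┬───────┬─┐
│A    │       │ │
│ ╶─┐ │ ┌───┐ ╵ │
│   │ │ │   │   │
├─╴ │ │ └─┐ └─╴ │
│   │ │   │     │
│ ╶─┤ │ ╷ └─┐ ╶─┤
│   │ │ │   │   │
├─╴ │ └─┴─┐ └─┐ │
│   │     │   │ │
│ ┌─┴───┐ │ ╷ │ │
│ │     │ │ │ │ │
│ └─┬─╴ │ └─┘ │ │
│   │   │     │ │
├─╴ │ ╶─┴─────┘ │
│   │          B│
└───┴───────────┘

Finding the shortest path through the maze:
Path length: 34 steps
Directions: right → right → down → down → down → down → right → right → down → down → right → right → up → up → left → up → left → up → left → up → up → right → right → right → down → right → down → left → down → right → down → down → down → down

Solution:

┌─────┬───────┬─┐
│A → ↓│↱ → → ↓│ │
│ ╶─┐ │ ┌───┐ ╵ │
│   │↓│↑│   │↳ ↓│
├─╴ │ │ └─┐ └─╴ │
│   │↓│↑ ↰│  ↓ ↲│
│ ╶─┤ │ ╷ └─┐ ╶─┤
│   │↓│ │↑ ↰│↳ ↓│
├─╴ │ └─┴─┐ └─┐ │
│   │↳ → ↓│↑ ↰│↓│
│ ┌─┴───┐ │ ╷ │ │
│ │     │↓│ │↑│↓│
│ └─┬─╴ │ └─┘ │ │
│   │   │↳ → ↑│↓│
├─╴ │ ╶─┴─────┘ │
│   │          B│
└───┴───────────┘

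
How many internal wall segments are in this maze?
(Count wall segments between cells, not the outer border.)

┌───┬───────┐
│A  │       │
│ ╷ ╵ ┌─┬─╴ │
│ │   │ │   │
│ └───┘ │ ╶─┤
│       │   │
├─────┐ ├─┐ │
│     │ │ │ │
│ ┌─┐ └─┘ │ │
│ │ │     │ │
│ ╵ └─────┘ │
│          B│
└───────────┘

Counting internal wall segments:
Total internal walls: 25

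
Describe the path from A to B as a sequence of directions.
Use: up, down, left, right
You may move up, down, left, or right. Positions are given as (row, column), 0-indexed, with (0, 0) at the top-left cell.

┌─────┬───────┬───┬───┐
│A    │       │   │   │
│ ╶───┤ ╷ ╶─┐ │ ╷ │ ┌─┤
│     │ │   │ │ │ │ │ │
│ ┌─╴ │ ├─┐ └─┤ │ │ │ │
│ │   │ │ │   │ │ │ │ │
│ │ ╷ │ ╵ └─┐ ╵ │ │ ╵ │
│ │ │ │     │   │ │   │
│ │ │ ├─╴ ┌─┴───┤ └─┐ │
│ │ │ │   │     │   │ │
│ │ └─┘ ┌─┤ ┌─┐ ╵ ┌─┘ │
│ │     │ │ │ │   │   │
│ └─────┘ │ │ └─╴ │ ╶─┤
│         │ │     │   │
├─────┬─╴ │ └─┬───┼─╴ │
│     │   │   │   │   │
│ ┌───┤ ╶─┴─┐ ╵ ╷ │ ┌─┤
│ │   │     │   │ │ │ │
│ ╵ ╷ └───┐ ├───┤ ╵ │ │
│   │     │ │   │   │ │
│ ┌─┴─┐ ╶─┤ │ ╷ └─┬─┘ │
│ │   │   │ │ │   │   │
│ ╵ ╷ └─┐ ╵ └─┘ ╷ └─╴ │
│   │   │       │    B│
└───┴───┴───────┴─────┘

Finding the path and converting it to directions:
Path through cells: (0,0) → (1,0) → (2,0) → (3,0) → (4,0) → (5,0) → (6,0) → (6,1) → (6,2) → (6,3) → (6,4) → (7,4) → (7,3) → (8,3) → (8,4) → (8,5) → (9,5) → (10,5) → (11,5) → (11,6) → (11,7) → (10,7) → (10,8) → (11,8) → (11,9) → (11,10)
Directions: down, down, down, down, down, down, right, right, right, right, down, left, down, right, right, down, down, down, right, right, up, right, down, right, right

Solution:

┌─────┬───────┬───┬───┐
│A    │       │   │   │
│ ╶───┤ ╷ ╶─┐ │ ╷ │ ┌─┤
│↓    │ │   │ │ │ │ │ │
│ ┌─╴ │ ├─┐ └─┤ │ │ │ │
│↓│   │ │ │   │ │ │ │ │
│ │ ╷ │ ╵ └─┐ ╵ │ │ ╵ │
│↓│ │ │     │   │ │   │
│ │ │ ├─╴ ┌─┴───┤ └─┐ │
│↓│ │ │   │     │   │ │
│ │ └─┘ ┌─┤ ┌─┐ ╵ ┌─┘ │
│↓│     │ │ │ │   │   │
│ └─────┘ │ │ └─╴ │ ╶─┤
│↳ → → → ↓│ │     │   │
├─────┬─╴ │ └─┬───┼─╴ │
│     │↓ ↲│   │   │   │
│ ┌───┤ ╶─┴─┐ ╵ ╷ │ ┌─┤
│ │   │↳ → ↓│   │ │ │ │
│ ╵ ╷ └───┐ ├───┤ ╵ │ │
│   │     │↓│   │   │ │
│ ┌─┴─┐ ╶─┤ │ ╷ └─┬─┘ │
│ │   │   │↓│ │↱ ↓│   │
│ ╵ ╷ └─┐ ╵ └─┘ ╷ └─╴ │
│   │   │  ↳ → ↑│↳ → B│
└───┴───┴───────┴─────┘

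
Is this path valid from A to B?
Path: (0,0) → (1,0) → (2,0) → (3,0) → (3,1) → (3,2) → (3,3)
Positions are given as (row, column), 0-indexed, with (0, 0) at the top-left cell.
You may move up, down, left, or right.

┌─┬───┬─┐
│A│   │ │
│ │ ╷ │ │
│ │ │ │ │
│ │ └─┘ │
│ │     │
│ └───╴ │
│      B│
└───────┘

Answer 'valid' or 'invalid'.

Checking path validity:
Result: All consecutive moves are passable.

valid

Correct solution:

┌─┬───┬─┐
│A│   │ │
│ │ ╷ │ │
│↓│ │ │ │
│ │ └─┘ │
│↓│     │
│ └───╴ │
│↳ → → B│
└───────┘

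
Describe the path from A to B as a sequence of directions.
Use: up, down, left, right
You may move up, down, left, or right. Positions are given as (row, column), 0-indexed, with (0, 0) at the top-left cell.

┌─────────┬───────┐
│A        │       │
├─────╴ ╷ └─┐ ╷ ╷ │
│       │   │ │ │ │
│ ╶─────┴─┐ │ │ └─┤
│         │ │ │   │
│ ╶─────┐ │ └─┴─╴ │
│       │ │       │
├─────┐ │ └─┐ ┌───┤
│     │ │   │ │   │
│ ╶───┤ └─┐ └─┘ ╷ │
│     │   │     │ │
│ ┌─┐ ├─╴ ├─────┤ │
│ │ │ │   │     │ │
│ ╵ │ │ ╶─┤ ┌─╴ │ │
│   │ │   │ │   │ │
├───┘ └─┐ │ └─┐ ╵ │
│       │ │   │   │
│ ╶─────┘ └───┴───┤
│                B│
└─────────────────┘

Finding the path and converting it to directions:
Path through cells: (0,0) → (0,1) → (0,2) → (0,3) → (1,3) → (1,2) → (1,1) → (1,0) → (2,0) → (3,0) → (3,1) → (3,2) → (3,3) → (4,3) → (5,3) → (5,4) → (6,4) → (6,3) → (7,3) → (7,4) → (8,4) → (9,4) → (9,5) → (9,6) → (9,7) → (9,8)
Directions: right, right, right, down, left, left, left, down, down, right, right, right, down, down, right, down, left, down, right, down, down, right, right, right, right

Solution:

┌─────────┬───────┐
│A → → ↓  │       │
├─────╴ ╷ └─┐ ╷ ╷ │
│↓ ← ← ↲│   │ │ │ │
│ ╶─────┴─┐ │ │ └─┤
│↓        │ │ │   │
│ ╶─────┐ │ └─┴─╴ │
│↳ → → ↓│ │       │
├─────┐ │ └─┐ ┌───┤
│     │↓│   │ │   │
│ ╶───┤ └─┐ └─┘ ╷ │
│     │↳ ↓│     │ │
│ ┌─┐ ├─╴ ├─────┤ │
│ │ │ │↓ ↲│     │ │
│ ╵ │ │ ╶─┤ ┌─╴ │ │
│   │ │↳ ↓│ │   │ │
├───┘ └─┐ │ └─┐ ╵ │
│       │↓│   │   │
│ ╶─────┘ └───┴───┤
│        ↳ → → → B│
└─────────────────┘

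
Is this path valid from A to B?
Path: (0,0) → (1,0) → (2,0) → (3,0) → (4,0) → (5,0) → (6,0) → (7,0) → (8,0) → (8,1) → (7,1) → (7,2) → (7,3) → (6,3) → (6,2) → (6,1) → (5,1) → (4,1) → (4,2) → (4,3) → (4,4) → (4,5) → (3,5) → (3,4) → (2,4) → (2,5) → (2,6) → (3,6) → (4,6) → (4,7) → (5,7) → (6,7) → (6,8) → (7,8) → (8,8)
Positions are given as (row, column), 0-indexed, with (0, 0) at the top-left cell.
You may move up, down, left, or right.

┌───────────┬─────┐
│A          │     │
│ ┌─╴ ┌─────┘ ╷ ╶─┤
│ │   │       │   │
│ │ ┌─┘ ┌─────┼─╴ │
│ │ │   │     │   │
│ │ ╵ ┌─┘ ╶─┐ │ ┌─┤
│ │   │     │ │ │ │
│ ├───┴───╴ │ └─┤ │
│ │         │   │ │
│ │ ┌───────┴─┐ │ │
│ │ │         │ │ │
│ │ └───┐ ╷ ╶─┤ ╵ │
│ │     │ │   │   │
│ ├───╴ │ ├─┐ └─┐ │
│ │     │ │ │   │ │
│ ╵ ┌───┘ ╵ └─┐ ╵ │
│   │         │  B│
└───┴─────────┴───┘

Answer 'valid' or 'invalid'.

Checking path validity:
Result: All consecutive moves are passable.

valid

Correct solution:

┌───────────┬─────┐
│A          │     │
│ ┌─╴ ┌─────┘ ╷ ╶─┤
│↓│   │       │   │
│ │ ┌─┘ ┌─────┼─╴ │
│↓│ │   │↱ → ↓│   │
│ │ ╵ ┌─┘ ╶─┐ │ ┌─┤
│↓│   │  ↑ ↰│↓│ │ │
│ ├───┴───╴ │ └─┤ │
│↓│↱ → → → ↑│↳ ↓│ │
│ │ ┌───────┴─┐ │ │
│↓│↑│         │↓│ │
│ │ └───┐ ╷ ╶─┤ ╵ │
│↓│↑ ← ↰│ │   │↳ ↓│
│ ├───╴ │ ├─┐ └─┐ │
│↓│↱ → ↑│ │ │   │↓│
│ ╵ ┌───┘ ╵ └─┐ ╵ │
│↳ ↑│         │  B│
└───┴─────────┴───┘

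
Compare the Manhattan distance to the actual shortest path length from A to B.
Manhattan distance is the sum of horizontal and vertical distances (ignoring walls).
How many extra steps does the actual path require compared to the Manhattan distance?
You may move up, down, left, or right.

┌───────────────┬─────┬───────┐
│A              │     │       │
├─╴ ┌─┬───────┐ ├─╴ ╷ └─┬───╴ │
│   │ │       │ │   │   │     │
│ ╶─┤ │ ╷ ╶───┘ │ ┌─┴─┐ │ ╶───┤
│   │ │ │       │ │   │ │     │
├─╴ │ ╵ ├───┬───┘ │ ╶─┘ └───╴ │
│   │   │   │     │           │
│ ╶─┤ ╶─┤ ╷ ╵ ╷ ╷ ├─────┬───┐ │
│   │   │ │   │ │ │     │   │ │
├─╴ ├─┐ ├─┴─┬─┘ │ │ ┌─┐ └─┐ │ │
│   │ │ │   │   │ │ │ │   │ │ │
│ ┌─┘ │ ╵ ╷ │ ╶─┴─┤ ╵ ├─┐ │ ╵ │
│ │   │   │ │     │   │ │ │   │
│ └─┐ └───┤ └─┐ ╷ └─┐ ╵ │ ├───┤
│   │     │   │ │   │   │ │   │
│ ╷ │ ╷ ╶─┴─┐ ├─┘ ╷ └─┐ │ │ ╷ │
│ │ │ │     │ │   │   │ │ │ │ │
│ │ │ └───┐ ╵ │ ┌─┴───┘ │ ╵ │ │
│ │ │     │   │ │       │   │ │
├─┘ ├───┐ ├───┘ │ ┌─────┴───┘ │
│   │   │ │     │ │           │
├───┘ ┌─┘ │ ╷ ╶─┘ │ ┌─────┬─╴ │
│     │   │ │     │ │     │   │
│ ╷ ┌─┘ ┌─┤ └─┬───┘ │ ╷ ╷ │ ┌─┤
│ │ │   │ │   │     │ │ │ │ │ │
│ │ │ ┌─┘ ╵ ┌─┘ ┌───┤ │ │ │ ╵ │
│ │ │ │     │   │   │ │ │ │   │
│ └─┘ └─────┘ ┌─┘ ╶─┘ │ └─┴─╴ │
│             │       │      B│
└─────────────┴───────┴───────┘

Manhattan distance: |14 - 0| + |14 - 0| = 28
Actual path length: 68
Extra steps: 68 - 28 = 40

Solution:

┌───────────────┬─────┬───────┐
│A → → → → → → ↓│     │       │
├─╴ ┌─┬───────┐ ├─╴ ╷ └─┬───╴ │
│   │ │↓ ↰    │↓│   │   │     │
│ ╶─┤ │ ╷ ╶───┘ │ ┌─┴─┐ │ ╶───┤
│   │ │↓│↑ ← ← ↲│ │   │ │     │
├─╴ │ ╵ ├───┬───┘ │ ╶─┘ └───╴ │
│   │↓ ↲│   │     │           │
│ ╶─┤ ╶─┤ ╷ ╵ ╷ ╷ ├─────┬───┐ │
│   │↳ ↓│ │   │ │ │     │   │ │
├─╴ ├─┐ ├─┴─┬─┘ │ │ ┌─┐ └─┐ │ │
│   │ │↓│↱ ↓│   │ │ │ │   │ │ │
│ ┌─┘ │ ╵ ╷ │ ╶─┴─┤ ╵ ├─┐ │ ╵ │
│ │   │↳ ↑│↓│     │   │ │ │   │
│ └─┐ └───┤ └─┐ ╷ └─┐ ╵ │ ├───┤
│   │↓ ↰  │↳ ↓│ │   │   │ │   │
│ ╷ │ ╷ ╶─┴─┐ ├─┘ ╷ └─┐ │ │ ╷ │
│ │ │↓│↑ ← ↰│↓│   │   │ │ │ │ │
│ │ │ └───┐ ╵ │ ┌─┴───┘ │ ╵ │ │
│ │ │↳ → ↓│↑ ↲│ │       │   │ │
├─┘ ├───┐ ├───┘ │ ┌─────┴───┘ │
│   │   │↓│     │ │↱ → → → → ↓│
├───┘ ┌─┘ │ ╷ ╶─┘ │ ┌─────┬─╴ │
│     │↓ ↲│ │     │↑│     │↓ ↲│
│ ╷ ┌─┘ ┌─┤ └─┬───┘ │ ╷ ╷ │ ┌─┤
│ │ │↓ ↲│ │   │↱ → ↑│ │ │ │↓│ │
│ │ │ ┌─┘ ╵ ┌─┘ ┌───┤ │ │ │ ╵ │
│ │ │↓│     │↱ ↑│   │ │ │ │↳ ↓│
│ └─┘ └─────┘ ┌─┘ ╶─┘ │ └─┴─╴ │
│    ↳ → → → ↑│       │      B│
└─────────────┴───────┴───────┘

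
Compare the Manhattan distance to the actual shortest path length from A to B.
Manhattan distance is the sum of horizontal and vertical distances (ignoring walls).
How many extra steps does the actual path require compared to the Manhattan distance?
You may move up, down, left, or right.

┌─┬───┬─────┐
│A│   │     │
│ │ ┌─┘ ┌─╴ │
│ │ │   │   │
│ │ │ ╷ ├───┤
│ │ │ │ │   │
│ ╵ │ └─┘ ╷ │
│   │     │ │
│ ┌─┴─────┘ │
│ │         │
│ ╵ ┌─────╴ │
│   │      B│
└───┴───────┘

Manhattan distance: |5 - 0| + |5 - 0| = 10
Actual path length: 12
Extra steps: 12 - 10 = 2

Solution:

┌─┬───┬─────┐
│A│   │     │
│ │ ┌─┘ ┌─╴ │
│↓│ │   │   │
│ │ │ ╷ ├───┤
│↓│ │ │ │   │
│ ╵ │ └─┘ ╷ │
│↓  │     │ │
│ ┌─┴─────┘ │
│↓│↱ → → → ↓│
│ ╵ ┌─────╴ │
│↳ ↑│      B│
└───┴───────┘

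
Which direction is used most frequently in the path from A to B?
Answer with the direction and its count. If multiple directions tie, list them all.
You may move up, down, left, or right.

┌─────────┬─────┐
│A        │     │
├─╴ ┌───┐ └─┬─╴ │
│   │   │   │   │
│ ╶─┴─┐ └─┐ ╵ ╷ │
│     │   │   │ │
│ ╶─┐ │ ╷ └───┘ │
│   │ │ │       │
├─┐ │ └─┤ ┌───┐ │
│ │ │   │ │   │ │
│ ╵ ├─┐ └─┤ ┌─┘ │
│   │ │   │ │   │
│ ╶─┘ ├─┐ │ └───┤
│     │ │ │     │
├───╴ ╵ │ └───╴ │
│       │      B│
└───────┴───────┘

Directions: right, down, left, down, right, right, down, down, right, down, right, down, down, right, right, right
Counts: {'right': 8, 'down': 7, 'left': 1}
Most common: right (8 times)

Solution:

┌─────────┬─────┐
│A ↓      │     │
├─╴ ┌───┐ └─┬─╴ │
│↓ ↲│   │   │   │
│ ╶─┴─┐ └─┐ ╵ ╷ │
│↳ → ↓│   │   │ │
│ ╶─┐ │ ╷ └───┘ │
│   │↓│ │       │
├─┐ │ └─┤ ┌───┐ │
│ │ │↳ ↓│ │   │ │
│ ╵ ├─┐ └─┤ ┌─┘ │
│   │ │↳ ↓│ │   │
│ ╶─┘ ├─┐ │ └───┤
│     │ │↓│     │
├───╴ ╵ │ └───╴ │
│       │↳ → → B│
└───────┴───────┘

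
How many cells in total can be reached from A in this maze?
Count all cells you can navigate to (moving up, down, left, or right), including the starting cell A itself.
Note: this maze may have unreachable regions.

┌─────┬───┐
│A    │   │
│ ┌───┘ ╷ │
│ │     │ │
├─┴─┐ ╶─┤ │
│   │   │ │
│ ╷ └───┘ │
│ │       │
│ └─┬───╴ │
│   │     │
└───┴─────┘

Using BFS/flood-fill to find all reachable cells from A:
Maze size: 5 × 5 = 25 total cells
21 cell(s) are walled off and cannot be reached from A.
Reachable cells: 4

Reachable region (· marks reachable cells):

┌─────┬───┐
│A · ·│   │
│ ┌───┘ ╷ │
│·│     │ │
├─┴─┐ ╶─┤ │
│   │   │ │
│ ╷ └───┘ │
│ │       │
│ └─┬───╴ │
│   │     │
└───┴─────┘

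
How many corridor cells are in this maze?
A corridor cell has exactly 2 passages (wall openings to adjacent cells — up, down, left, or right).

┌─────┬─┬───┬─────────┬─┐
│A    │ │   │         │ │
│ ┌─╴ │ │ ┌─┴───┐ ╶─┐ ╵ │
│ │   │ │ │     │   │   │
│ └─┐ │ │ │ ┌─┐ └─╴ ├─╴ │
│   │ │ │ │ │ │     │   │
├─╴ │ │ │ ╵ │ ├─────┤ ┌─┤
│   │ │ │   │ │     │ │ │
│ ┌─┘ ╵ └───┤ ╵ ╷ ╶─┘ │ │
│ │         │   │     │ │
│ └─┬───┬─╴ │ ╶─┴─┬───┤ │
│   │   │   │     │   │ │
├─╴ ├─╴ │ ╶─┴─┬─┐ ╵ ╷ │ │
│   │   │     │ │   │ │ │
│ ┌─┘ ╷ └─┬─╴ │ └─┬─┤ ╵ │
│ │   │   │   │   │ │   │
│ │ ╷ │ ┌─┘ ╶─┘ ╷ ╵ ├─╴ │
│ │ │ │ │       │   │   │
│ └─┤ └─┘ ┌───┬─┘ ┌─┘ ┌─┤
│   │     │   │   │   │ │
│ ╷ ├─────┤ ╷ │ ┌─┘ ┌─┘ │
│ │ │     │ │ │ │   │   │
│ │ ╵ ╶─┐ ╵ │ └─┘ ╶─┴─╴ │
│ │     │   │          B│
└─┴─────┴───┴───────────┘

Counting cells with exactly 2 passages:
Total corridor cells: 106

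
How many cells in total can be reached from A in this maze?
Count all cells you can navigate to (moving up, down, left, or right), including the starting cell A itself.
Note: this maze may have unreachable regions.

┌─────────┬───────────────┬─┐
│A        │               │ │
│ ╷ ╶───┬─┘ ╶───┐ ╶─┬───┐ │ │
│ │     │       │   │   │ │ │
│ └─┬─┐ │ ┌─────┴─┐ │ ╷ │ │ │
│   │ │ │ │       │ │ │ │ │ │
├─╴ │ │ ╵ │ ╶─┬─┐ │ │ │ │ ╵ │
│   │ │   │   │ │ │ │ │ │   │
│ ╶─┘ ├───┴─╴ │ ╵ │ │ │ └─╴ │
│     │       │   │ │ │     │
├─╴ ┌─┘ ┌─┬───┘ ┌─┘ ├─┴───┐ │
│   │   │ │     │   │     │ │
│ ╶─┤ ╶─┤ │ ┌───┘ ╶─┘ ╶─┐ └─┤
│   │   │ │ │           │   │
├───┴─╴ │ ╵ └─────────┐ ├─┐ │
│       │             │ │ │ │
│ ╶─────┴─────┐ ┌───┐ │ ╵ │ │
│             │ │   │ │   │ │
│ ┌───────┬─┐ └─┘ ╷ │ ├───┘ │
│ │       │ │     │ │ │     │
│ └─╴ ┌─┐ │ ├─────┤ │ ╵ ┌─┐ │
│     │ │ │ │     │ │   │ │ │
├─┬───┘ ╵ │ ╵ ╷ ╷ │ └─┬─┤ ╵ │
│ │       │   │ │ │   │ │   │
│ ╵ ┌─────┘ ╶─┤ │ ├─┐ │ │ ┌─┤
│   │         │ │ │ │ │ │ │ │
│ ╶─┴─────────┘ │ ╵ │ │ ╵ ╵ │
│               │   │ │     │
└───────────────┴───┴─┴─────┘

Using BFS/flood-fill to find all reachable cells from A:
Maze size: 14 × 14 = 196 total cells
All cells are reachable — the maze is fully connected.
Reachable cells: 196

Reachable region (· marks reachable cells):

┌─────────┬───────────────┬─┐
│A · · · ·│· · · · · · · ·│·│
│ ╷ ╶───┬─┘ ╶───┐ ╶─┬───┐ │ │
│·│· · ·│· · · ·│· ·│· ·│·│·│
│ └─┬─┐ │ ┌─────┴─┐ │ ╷ │ │ │
│· ·│·│·│·│· · · ·│·│·│·│·│·│
├─╴ │ │ ╵ │ ╶─┬─┐ │ │ │ │ ╵ │
│· ·│·│· ·│· ·│·│·│·│·│·│· ·│
│ ╶─┘ ├───┴─╴ │ ╵ │ │ │ └─╴ │
│· · ·│· · · ·│· ·│·│·│· · ·│
├─╴ ┌─┘ ┌─┬───┘ ┌─┘ ├─┴───┐ │
│· ·│· ·│·│· · ·│· ·│· · ·│·│
│ ╶─┤ ╶─┤ │ ┌───┘ ╶─┘ ╶─┐ └─┤
│· ·│· ·│·│·│· · · · · ·│· ·│
├───┴─╴ │ ╵ └─────────┐ ├─┐ │
│· · · ·│· · · · · · ·│·│·│·│
│ ╶─────┴─────┐ ┌───┐ │ ╵ │ │
│· · · · · · ·│·│· ·│·│· ·│·│
│ ┌───────┬─┐ └─┘ ╷ │ ├───┘ │
│·│· · · ·│·│· · ·│·│·│· · ·│
│ └─╴ ┌─┐ │ ├─────┤ │ ╵ ┌─┐ │
│· · ·│·│·│·│· · ·│·│· ·│·│·│
├─┬───┘ ╵ │ ╵ ╷ ╷ │ └─┬─┤ ╵ │
│·│· · · ·│· ·│·│·│· ·│·│· ·│
│ ╵ ┌─────┘ ╶─┤ │ ├─┐ │ │ ┌─┤
│· ·│· · · · ·│·│·│·│·│·│·│·│
│ ╶─┴─────────┘ │ ╵ │ │ ╵ ╵ │
│· · · · · · · ·│· ·│·│· · ·│
└───────────────┴───┴─┴─────┘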